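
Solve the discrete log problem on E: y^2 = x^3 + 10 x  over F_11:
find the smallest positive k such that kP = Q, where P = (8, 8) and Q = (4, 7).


Enumerate multiples of P until we hit Q = (4, 7):
  1P = (8, 8)
  2P = (4, 4)
  3P = (0, 0)
  4P = (4, 7)
Match found at i = 4.

k = 4


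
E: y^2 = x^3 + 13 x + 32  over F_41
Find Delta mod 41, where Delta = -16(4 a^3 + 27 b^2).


4 a^3 + 27 b^2 = 4*13^3 + 27*32^2 = 8788 + 27648 = 36436
Delta = -16 * (36436) = -582976
Delta mod 41 = 3

Delta = 3 (mod 41)


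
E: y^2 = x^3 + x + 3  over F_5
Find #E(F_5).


For each x in F_5, count y with y^2 = x^3 + 1 x + 3 mod 5:
  x = 1: RHS = 0, y in [0]  -> 1 point(s)
  x = 4: RHS = 1, y in [1, 4]  -> 2 point(s)
Affine points: 3. Add the point at infinity: total = 4.

#E(F_5) = 4


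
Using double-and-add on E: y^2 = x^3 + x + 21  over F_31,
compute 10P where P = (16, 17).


k = 10 = 1010_2 (binary, LSB first: 0101)
Double-and-add from P = (16, 17):
  bit 0 = 0: acc unchanged = O
  bit 1 = 1: acc = O + (3, 19) = (3, 19)
  bit 2 = 0: acc unchanged = (3, 19)
  bit 3 = 1: acc = (3, 19) + (30, 22) = (16, 14)

10P = (16, 14)


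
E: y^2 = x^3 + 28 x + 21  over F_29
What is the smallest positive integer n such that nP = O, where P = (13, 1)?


Compute successive multiples of P until we hit O:
  1P = (13, 1)
  2P = (9, 25)
  3P = (14, 5)
  4P = (18, 8)
  5P = (22, 27)
  6P = (7, 26)
  7P = (3, 25)
  8P = (6, 17)
  ... (continuing to 27P)
  27P = O

ord(P) = 27


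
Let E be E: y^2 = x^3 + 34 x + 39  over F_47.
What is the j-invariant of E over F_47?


Delta = -16(4 a^3 + 27 b^2) mod 47 = 19
-1728 * (4 a)^3 = -1728 * (4*34)^3 mod 47 = 35
j = 35 * 19^(-1) mod 47 = 34

j = 34 (mod 47)


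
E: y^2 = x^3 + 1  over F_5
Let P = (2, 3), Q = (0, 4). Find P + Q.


P != Q, so use the chord formula.
s = (y2 - y1) / (x2 - x1) = (1) / (3) mod 5 = 2
x3 = s^2 - x1 - x2 mod 5 = 2^2 - 2 - 0 = 2
y3 = s (x1 - x3) - y1 mod 5 = 2 * (2 - 2) - 3 = 2

P + Q = (2, 2)


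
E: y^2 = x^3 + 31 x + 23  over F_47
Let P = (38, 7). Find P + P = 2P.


Doubling: s = (3 x1^2 + a) / (2 y1)
s = (3*38^2 + 31) / (2*7) mod 47 = 33
x3 = s^2 - 2 x1 mod 47 = 33^2 - 2*38 = 26
y3 = s (x1 - x3) - y1 mod 47 = 33 * (38 - 26) - 7 = 13

2P = (26, 13)


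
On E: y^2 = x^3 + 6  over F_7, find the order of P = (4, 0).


Compute successive multiples of P until we hit O:
  1P = (4, 0)
  2P = O

ord(P) = 2


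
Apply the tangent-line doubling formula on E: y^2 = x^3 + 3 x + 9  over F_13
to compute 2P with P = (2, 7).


Doubling: s = (3 x1^2 + a) / (2 y1)
s = (3*2^2 + 3) / (2*7) mod 13 = 2
x3 = s^2 - 2 x1 mod 13 = 2^2 - 2*2 = 0
y3 = s (x1 - x3) - y1 mod 13 = 2 * (2 - 0) - 7 = 10

2P = (0, 10)


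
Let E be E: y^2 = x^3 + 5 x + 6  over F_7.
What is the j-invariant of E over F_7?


Delta = -16(4 a^3 + 27 b^2) mod 7 = 3
-1728 * (4 a)^3 = -1728 * (4*5)^3 mod 7 = 6
j = 6 * 3^(-1) mod 7 = 2

j = 2 (mod 7)


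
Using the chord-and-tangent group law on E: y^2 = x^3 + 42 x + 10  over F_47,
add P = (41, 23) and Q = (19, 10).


P != Q, so use the chord formula.
s = (y2 - y1) / (x2 - x1) = (34) / (25) mod 47 = 7
x3 = s^2 - x1 - x2 mod 47 = 7^2 - 41 - 19 = 36
y3 = s (x1 - x3) - y1 mod 47 = 7 * (41 - 36) - 23 = 12

P + Q = (36, 12)


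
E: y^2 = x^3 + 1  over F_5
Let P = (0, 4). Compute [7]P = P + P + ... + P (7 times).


k = 7 = 111_2 (binary, LSB first: 111)
Double-and-add from P = (0, 4):
  bit 0 = 1: acc = O + (0, 4) = (0, 4)
  bit 1 = 1: acc = (0, 4) + (0, 1) = O
  bit 2 = 1: acc = O + (0, 4) = (0, 4)

7P = (0, 4)


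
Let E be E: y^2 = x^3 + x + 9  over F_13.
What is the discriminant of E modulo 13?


4 a^3 + 27 b^2 = 4*1^3 + 27*9^2 = 4 + 2187 = 2191
Delta = -16 * (2191) = -35056
Delta mod 13 = 5

Delta = 5 (mod 13)


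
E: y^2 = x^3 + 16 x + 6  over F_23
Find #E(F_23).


For each x in F_23, count y with y^2 = x^3 + 16 x + 6 mod 23:
  x = 0: RHS = 6, y in [11, 12]  -> 2 point(s)
  x = 1: RHS = 0, y in [0]  -> 1 point(s)
  x = 2: RHS = 0, y in [0]  -> 1 point(s)
  x = 3: RHS = 12, y in [9, 14]  -> 2 point(s)
  x = 5: RHS = 4, y in [2, 21]  -> 2 point(s)
  x = 7: RHS = 1, y in [1, 22]  -> 2 point(s)
  x = 8: RHS = 2, y in [5, 18]  -> 2 point(s)
  x = 10: RHS = 16, y in [4, 19]  -> 2 point(s)
  x = 11: RHS = 18, y in [8, 15]  -> 2 point(s)
  x = 17: RHS = 16, y in [4, 19]  -> 2 point(s)
  x = 18: RHS = 8, y in [10, 13]  -> 2 point(s)
  x = 19: RHS = 16, y in [4, 19]  -> 2 point(s)
  x = 20: RHS = 0, y in [0]  -> 1 point(s)
  x = 21: RHS = 12, y in [9, 14]  -> 2 point(s)
  x = 22: RHS = 12, y in [9, 14]  -> 2 point(s)
Affine points: 27. Add the point at infinity: total = 28.

#E(F_23) = 28


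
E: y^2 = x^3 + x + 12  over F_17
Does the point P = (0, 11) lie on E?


Check whether y^2 = x^3 + 1 x + 12 (mod 17) for (x, y) = (0, 11).
LHS: y^2 = 11^2 mod 17 = 2
RHS: x^3 + 1 x + 12 = 0^3 + 1*0 + 12 mod 17 = 12
LHS != RHS

No, not on the curve


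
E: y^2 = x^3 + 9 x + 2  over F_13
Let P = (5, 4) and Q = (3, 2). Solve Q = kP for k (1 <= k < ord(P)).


Enumerate multiples of P until we hit Q = (3, 2):
  1P = (5, 4)
  2P = (6, 5)
  3P = (3, 11)
  4P = (1, 8)
  5P = (8, 12)
  6P = (10, 0)
  7P = (8, 1)
  8P = (1, 5)
  9P = (3, 2)
Match found at i = 9.

k = 9


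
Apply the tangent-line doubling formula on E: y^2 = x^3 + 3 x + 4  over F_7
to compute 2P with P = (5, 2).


Doubling: s = (3 x1^2 + a) / (2 y1)
s = (3*5^2 + 3) / (2*2) mod 7 = 2
x3 = s^2 - 2 x1 mod 7 = 2^2 - 2*5 = 1
y3 = s (x1 - x3) - y1 mod 7 = 2 * (5 - 1) - 2 = 6

2P = (1, 6)


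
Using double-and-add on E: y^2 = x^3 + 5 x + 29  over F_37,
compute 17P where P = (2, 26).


k = 17 = 10001_2 (binary, LSB first: 10001)
Double-and-add from P = (2, 26):
  bit 0 = 1: acc = O + (2, 26) = (2, 26)
  bit 1 = 0: acc unchanged = (2, 26)
  bit 2 = 0: acc unchanged = (2, 26)
  bit 3 = 0: acc unchanged = (2, 26)
  bit 4 = 1: acc = (2, 26) + (3, 16) = (21, 16)

17P = (21, 16)


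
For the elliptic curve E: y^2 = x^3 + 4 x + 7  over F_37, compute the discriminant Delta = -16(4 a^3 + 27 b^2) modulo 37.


4 a^3 + 27 b^2 = 4*4^3 + 27*7^2 = 256 + 1323 = 1579
Delta = -16 * (1579) = -25264
Delta mod 37 = 7

Delta = 7 (mod 37)


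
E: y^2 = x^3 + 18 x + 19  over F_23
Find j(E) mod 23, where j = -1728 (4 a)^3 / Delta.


Delta = -16(4 a^3 + 27 b^2) mod 23 = 7
-1728 * (4 a)^3 = -1728 * (4*18)^3 mod 23 = 11
j = 11 * 7^(-1) mod 23 = 18

j = 18 (mod 23)


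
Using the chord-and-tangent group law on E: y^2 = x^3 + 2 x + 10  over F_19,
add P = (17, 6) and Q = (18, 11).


P != Q, so use the chord formula.
s = (y2 - y1) / (x2 - x1) = (5) / (1) mod 19 = 5
x3 = s^2 - x1 - x2 mod 19 = 5^2 - 17 - 18 = 9
y3 = s (x1 - x3) - y1 mod 19 = 5 * (17 - 9) - 6 = 15

P + Q = (9, 15)


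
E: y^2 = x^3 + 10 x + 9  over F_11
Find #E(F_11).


For each x in F_11, count y with y^2 = x^3 + 10 x + 9 mod 11:
  x = 0: RHS = 9, y in [3, 8]  -> 2 point(s)
  x = 1: RHS = 9, y in [3, 8]  -> 2 point(s)
  x = 2: RHS = 4, y in [2, 9]  -> 2 point(s)
  x = 3: RHS = 0, y in [0]  -> 1 point(s)
  x = 4: RHS = 3, y in [5, 6]  -> 2 point(s)
  x = 7: RHS = 4, y in [2, 9]  -> 2 point(s)
  x = 9: RHS = 3, y in [5, 6]  -> 2 point(s)
  x = 10: RHS = 9, y in [3, 8]  -> 2 point(s)
Affine points: 15. Add the point at infinity: total = 16.

#E(F_11) = 16


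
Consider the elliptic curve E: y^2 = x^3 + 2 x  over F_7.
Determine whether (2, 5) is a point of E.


Check whether y^2 = x^3 + 2 x + 0 (mod 7) for (x, y) = (2, 5).
LHS: y^2 = 5^2 mod 7 = 4
RHS: x^3 + 2 x + 0 = 2^3 + 2*2 + 0 mod 7 = 5
LHS != RHS

No, not on the curve


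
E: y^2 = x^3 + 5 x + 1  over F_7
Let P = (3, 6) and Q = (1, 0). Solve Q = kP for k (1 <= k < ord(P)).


Enumerate multiples of P until we hit Q = (1, 0):
  1P = (3, 6)
  2P = (5, 5)
  3P = (1, 0)
Match found at i = 3.

k = 3


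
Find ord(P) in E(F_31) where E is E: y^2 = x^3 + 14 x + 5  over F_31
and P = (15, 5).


Compute successive multiples of P until we hit O:
  1P = (15, 5)
  2P = (8, 3)
  3P = (22, 24)
  4P = (2, 17)
  5P = (11, 8)
  6P = (23, 1)
  7P = (1, 19)
  8P = (16, 27)
  ... (continuing to 18P)
  18P = O

ord(P) = 18


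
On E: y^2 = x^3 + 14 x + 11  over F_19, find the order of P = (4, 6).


Compute successive multiples of P until we hit O:
  1P = (4, 6)
  2P = (15, 10)
  3P = (5, 4)
  4P = (14, 14)
  5P = (10, 12)
  6P = (6, 11)
  7P = (1, 11)
  8P = (2, 16)
  ... (continuing to 25P)
  25P = O

ord(P) = 25


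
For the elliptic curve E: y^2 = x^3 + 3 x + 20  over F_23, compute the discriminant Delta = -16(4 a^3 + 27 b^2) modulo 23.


4 a^3 + 27 b^2 = 4*3^3 + 27*20^2 = 108 + 10800 = 10908
Delta = -16 * (10908) = -174528
Delta mod 23 = 19

Delta = 19 (mod 23)


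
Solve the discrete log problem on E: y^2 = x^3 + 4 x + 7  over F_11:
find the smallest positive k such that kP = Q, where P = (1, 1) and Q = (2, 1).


Enumerate multiples of P until we hit Q = (2, 1):
  1P = (1, 1)
  2P = (2, 1)
Match found at i = 2.

k = 2


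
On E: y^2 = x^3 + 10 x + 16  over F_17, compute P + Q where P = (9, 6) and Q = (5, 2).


P != Q, so use the chord formula.
s = (y2 - y1) / (x2 - x1) = (13) / (13) mod 17 = 1
x3 = s^2 - x1 - x2 mod 17 = 1^2 - 9 - 5 = 4
y3 = s (x1 - x3) - y1 mod 17 = 1 * (9 - 4) - 6 = 16

P + Q = (4, 16)


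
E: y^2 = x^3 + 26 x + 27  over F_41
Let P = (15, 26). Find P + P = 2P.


Doubling: s = (3 x1^2 + a) / (2 y1)
s = (3*15^2 + 26) / (2*26) mod 41 = 19
x3 = s^2 - 2 x1 mod 41 = 19^2 - 2*15 = 3
y3 = s (x1 - x3) - y1 mod 41 = 19 * (15 - 3) - 26 = 38

2P = (3, 38)


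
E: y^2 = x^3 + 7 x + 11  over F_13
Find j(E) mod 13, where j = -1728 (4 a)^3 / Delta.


Delta = -16(4 a^3 + 27 b^2) mod 13 = 6
-1728 * (4 a)^3 = -1728 * (4*7)^3 mod 13 = 8
j = 8 * 6^(-1) mod 13 = 10

j = 10 (mod 13)


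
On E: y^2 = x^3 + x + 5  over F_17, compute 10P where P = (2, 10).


k = 10 = 1010_2 (binary, LSB first: 0101)
Double-and-add from P = (2, 10):
  bit 0 = 0: acc unchanged = O
  bit 1 = 1: acc = O + (11, 2) = (11, 2)
  bit 2 = 0: acc unchanged = (11, 2)
  bit 3 = 1: acc = (11, 2) + (7, 10) = (3, 16)

10P = (3, 16)


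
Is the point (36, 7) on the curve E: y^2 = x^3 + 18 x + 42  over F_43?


Check whether y^2 = x^3 + 18 x + 42 (mod 43) for (x, y) = (36, 7).
LHS: y^2 = 7^2 mod 43 = 6
RHS: x^3 + 18 x + 42 = 36^3 + 18*36 + 42 mod 43 = 3
LHS != RHS

No, not on the curve


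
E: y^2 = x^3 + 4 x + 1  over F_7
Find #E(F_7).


For each x in F_7, count y with y^2 = x^3 + 4 x + 1 mod 7:
  x = 0: RHS = 1, y in [1, 6]  -> 2 point(s)
  x = 4: RHS = 4, y in [2, 5]  -> 2 point(s)
Affine points: 4. Add the point at infinity: total = 5.

#E(F_7) = 5


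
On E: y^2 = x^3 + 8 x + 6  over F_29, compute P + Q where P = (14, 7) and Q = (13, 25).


P != Q, so use the chord formula.
s = (y2 - y1) / (x2 - x1) = (18) / (28) mod 29 = 11
x3 = s^2 - x1 - x2 mod 29 = 11^2 - 14 - 13 = 7
y3 = s (x1 - x3) - y1 mod 29 = 11 * (14 - 7) - 7 = 12

P + Q = (7, 12)


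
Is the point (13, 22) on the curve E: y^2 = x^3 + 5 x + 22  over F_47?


Check whether y^2 = x^3 + 5 x + 22 (mod 47) for (x, y) = (13, 22).
LHS: y^2 = 22^2 mod 47 = 14
RHS: x^3 + 5 x + 22 = 13^3 + 5*13 + 22 mod 47 = 28
LHS != RHS

No, not on the curve


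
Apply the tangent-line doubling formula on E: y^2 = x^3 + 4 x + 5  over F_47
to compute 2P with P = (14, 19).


Doubling: s = (3 x1^2 + a) / (2 y1)
s = (3*14^2 + 4) / (2*19) mod 47 = 23
x3 = s^2 - 2 x1 mod 47 = 23^2 - 2*14 = 31
y3 = s (x1 - x3) - y1 mod 47 = 23 * (14 - 31) - 19 = 13

2P = (31, 13)


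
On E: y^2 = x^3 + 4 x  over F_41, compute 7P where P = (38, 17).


k = 7 = 111_2 (binary, LSB first: 111)
Double-and-add from P = (38, 17):
  bit 0 = 1: acc = O + (38, 17) = (38, 17)
  bit 1 = 1: acc = (38, 17) + (39, 5) = (26, 3)
  bit 2 = 1: acc = (26, 3) + (0, 0) = (38, 24)

7P = (38, 24)


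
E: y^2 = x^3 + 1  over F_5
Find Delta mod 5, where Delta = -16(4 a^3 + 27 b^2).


4 a^3 + 27 b^2 = 4*0^3 + 27*1^2 = 0 + 27 = 27
Delta = -16 * (27) = -432
Delta mod 5 = 3

Delta = 3 (mod 5)


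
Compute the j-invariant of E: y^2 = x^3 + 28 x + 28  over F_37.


Delta = -16(4 a^3 + 27 b^2) mod 37 = 9
-1728 * (4 a)^3 = -1728 * (4*28)^3 mod 37 = 11
j = 11 * 9^(-1) mod 37 = 30

j = 30 (mod 37)


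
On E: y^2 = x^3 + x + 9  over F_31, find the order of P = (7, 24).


Compute successive multiples of P until we hit O:
  1P = (7, 24)
  2P = (25, 29)
  3P = (3, 15)
  4P = (28, 14)
  5P = (28, 17)
  6P = (3, 16)
  7P = (25, 2)
  8P = (7, 7)
  ... (continuing to 9P)
  9P = O

ord(P) = 9


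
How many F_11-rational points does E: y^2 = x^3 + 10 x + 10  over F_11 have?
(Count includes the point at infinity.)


For each x in F_11, count y with y^2 = x^3 + 10 x + 10 mod 11:
  x = 2: RHS = 5, y in [4, 7]  -> 2 point(s)
  x = 3: RHS = 1, y in [1, 10]  -> 2 point(s)
  x = 4: RHS = 4, y in [2, 9]  -> 2 point(s)
  x = 5: RHS = 9, y in [3, 8]  -> 2 point(s)
  x = 6: RHS = 0, y in [0]  -> 1 point(s)
  x = 7: RHS = 5, y in [4, 7]  -> 2 point(s)
  x = 9: RHS = 4, y in [2, 9]  -> 2 point(s)
Affine points: 13. Add the point at infinity: total = 14.

#E(F_11) = 14


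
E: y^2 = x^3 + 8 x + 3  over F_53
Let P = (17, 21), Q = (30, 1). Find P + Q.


P != Q, so use the chord formula.
s = (y2 - y1) / (x2 - x1) = (33) / (13) mod 53 = 27
x3 = s^2 - x1 - x2 mod 53 = 27^2 - 17 - 30 = 46
y3 = s (x1 - x3) - y1 mod 53 = 27 * (17 - 46) - 21 = 44

P + Q = (46, 44)


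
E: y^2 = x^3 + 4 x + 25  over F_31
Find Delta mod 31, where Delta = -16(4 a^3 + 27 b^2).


4 a^3 + 27 b^2 = 4*4^3 + 27*25^2 = 256 + 16875 = 17131
Delta = -16 * (17131) = -274096
Delta mod 31 = 6

Delta = 6 (mod 31)


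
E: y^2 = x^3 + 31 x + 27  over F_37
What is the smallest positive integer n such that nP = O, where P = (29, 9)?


Compute successive multiples of P until we hit O:
  1P = (29, 9)
  2P = (20, 10)
  3P = (4, 17)
  4P = (25, 6)
  5P = (9, 6)
  6P = (3, 6)
  7P = (17, 18)
  8P = (17, 19)
  ... (continuing to 15P)
  15P = O

ord(P) = 15


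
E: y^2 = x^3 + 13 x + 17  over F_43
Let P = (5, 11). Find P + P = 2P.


Doubling: s = (3 x1^2 + a) / (2 y1)
s = (3*5^2 + 13) / (2*11) mod 43 = 4
x3 = s^2 - 2 x1 mod 43 = 4^2 - 2*5 = 6
y3 = s (x1 - x3) - y1 mod 43 = 4 * (5 - 6) - 11 = 28

2P = (6, 28)


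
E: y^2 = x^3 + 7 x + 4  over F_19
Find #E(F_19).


For each x in F_19, count y with y^2 = x^3 + 7 x + 4 mod 19:
  x = 0: RHS = 4, y in [2, 17]  -> 2 point(s)
  x = 2: RHS = 7, y in [8, 11]  -> 2 point(s)
  x = 4: RHS = 1, y in [1, 18]  -> 2 point(s)
  x = 7: RHS = 16, y in [4, 15]  -> 2 point(s)
  x = 9: RHS = 17, y in [6, 13]  -> 2 point(s)
  x = 11: RHS = 6, y in [5, 14]  -> 2 point(s)
  x = 12: RHS = 11, y in [7, 12]  -> 2 point(s)
  x = 15: RHS = 7, y in [8, 11]  -> 2 point(s)
  x = 17: RHS = 1, y in [1, 18]  -> 2 point(s)
Affine points: 18. Add the point at infinity: total = 19.

#E(F_19) = 19


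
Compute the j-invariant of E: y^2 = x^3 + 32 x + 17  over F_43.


Delta = -16(4 a^3 + 27 b^2) mod 43 = 25
-1728 * (4 a)^3 = -1728 * (4*32)^3 mod 43 = 8
j = 8 * 25^(-1) mod 43 = 33

j = 33 (mod 43)


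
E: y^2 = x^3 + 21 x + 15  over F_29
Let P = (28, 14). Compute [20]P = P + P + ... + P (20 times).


k = 20 = 10100_2 (binary, LSB first: 00101)
Double-and-add from P = (28, 14):
  bit 0 = 0: acc unchanged = O
  bit 1 = 0: acc unchanged = O
  bit 2 = 1: acc = O + (13, 22) = (13, 22)
  bit 3 = 0: acc unchanged = (13, 22)
  bit 4 = 1: acc = (13, 22) + (9, 18) = (8, 12)

20P = (8, 12)


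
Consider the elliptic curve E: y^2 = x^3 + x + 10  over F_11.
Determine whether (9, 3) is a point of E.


Check whether y^2 = x^3 + 1 x + 10 (mod 11) for (x, y) = (9, 3).
LHS: y^2 = 3^2 mod 11 = 9
RHS: x^3 + 1 x + 10 = 9^3 + 1*9 + 10 mod 11 = 0
LHS != RHS

No, not on the curve


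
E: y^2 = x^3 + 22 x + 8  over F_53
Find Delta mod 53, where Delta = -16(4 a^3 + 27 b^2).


4 a^3 + 27 b^2 = 4*22^3 + 27*8^2 = 42592 + 1728 = 44320
Delta = -16 * (44320) = -709120
Delta mod 53 = 20

Delta = 20 (mod 53)


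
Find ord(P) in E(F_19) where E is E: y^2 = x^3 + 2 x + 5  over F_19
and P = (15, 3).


Compute successive multiples of P until we hit O:
  1P = (15, 3)
  2P = (12, 3)
  3P = (11, 16)
  4P = (0, 10)
  5P = (13, 10)
  6P = (8, 1)
  7P = (5, 8)
  8P = (4, 1)
  ... (continuing to 26P)
  26P = O

ord(P) = 26


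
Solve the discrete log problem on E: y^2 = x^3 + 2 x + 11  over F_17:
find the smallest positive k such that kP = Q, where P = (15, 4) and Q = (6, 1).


Enumerate multiples of P until we hit Q = (6, 1):
  1P = (15, 4)
  2P = (6, 16)
  3P = (11, 2)
  4P = (4, 10)
  5P = (16, 12)
  6P = (16, 5)
  7P = (4, 7)
  8P = (11, 15)
  9P = (6, 1)
Match found at i = 9.

k = 9


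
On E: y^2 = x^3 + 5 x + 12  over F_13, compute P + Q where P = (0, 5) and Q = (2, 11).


P != Q, so use the chord formula.
s = (y2 - y1) / (x2 - x1) = (6) / (2) mod 13 = 3
x3 = s^2 - x1 - x2 mod 13 = 3^2 - 0 - 2 = 7
y3 = s (x1 - x3) - y1 mod 13 = 3 * (0 - 7) - 5 = 0

P + Q = (7, 0)


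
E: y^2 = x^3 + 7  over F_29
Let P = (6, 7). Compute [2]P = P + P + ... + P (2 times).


k = 2 = 10_2 (binary, LSB first: 01)
Double-and-add from P = (6, 7):
  bit 0 = 0: acc unchanged = O
  bit 1 = 1: acc = O + (12, 13) = (12, 13)

2P = (12, 13)


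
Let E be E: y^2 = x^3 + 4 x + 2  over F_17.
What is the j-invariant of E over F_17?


Delta = -16(4 a^3 + 27 b^2) mod 17 = 7
-1728 * (4 a)^3 = -1728 * (4*4)^3 mod 17 = 11
j = 11 * 7^(-1) mod 17 = 4

j = 4 (mod 17)


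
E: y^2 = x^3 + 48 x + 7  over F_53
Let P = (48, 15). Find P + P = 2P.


Doubling: s = (3 x1^2 + a) / (2 y1)
s = (3*48^2 + 48) / (2*15) mod 53 = 20
x3 = s^2 - 2 x1 mod 53 = 20^2 - 2*48 = 39
y3 = s (x1 - x3) - y1 mod 53 = 20 * (48 - 39) - 15 = 6

2P = (39, 6)


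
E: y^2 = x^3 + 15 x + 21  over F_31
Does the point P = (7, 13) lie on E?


Check whether y^2 = x^3 + 15 x + 21 (mod 31) for (x, y) = (7, 13).
LHS: y^2 = 13^2 mod 31 = 14
RHS: x^3 + 15 x + 21 = 7^3 + 15*7 + 21 mod 31 = 4
LHS != RHS

No, not on the curve


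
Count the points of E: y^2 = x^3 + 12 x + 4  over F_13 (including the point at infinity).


For each x in F_13, count y with y^2 = x^3 + 12 x + 4 mod 13:
  x = 0: RHS = 4, y in [2, 11]  -> 2 point(s)
  x = 1: RHS = 4, y in [2, 11]  -> 2 point(s)
  x = 2: RHS = 10, y in [6, 7]  -> 2 point(s)
  x = 4: RHS = 12, y in [5, 8]  -> 2 point(s)
  x = 8: RHS = 1, y in [1, 12]  -> 2 point(s)
  x = 9: RHS = 9, y in [3, 10]  -> 2 point(s)
  x = 12: RHS = 4, y in [2, 11]  -> 2 point(s)
Affine points: 14. Add the point at infinity: total = 15.

#E(F_13) = 15


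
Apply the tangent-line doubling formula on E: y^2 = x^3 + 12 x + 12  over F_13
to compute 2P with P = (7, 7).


Doubling: s = (3 x1^2 + a) / (2 y1)
s = (3*7^2 + 12) / (2*7) mod 13 = 3
x3 = s^2 - 2 x1 mod 13 = 3^2 - 2*7 = 8
y3 = s (x1 - x3) - y1 mod 13 = 3 * (7 - 8) - 7 = 3

2P = (8, 3)


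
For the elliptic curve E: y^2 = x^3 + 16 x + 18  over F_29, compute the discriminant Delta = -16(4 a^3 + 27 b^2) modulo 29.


4 a^3 + 27 b^2 = 4*16^3 + 27*18^2 = 16384 + 8748 = 25132
Delta = -16 * (25132) = -402112
Delta mod 29 = 2

Delta = 2 (mod 29)


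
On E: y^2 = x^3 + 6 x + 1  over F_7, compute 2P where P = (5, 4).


k = 2 = 10_2 (binary, LSB first: 01)
Double-and-add from P = (5, 4):
  bit 0 = 0: acc unchanged = O
  bit 1 = 1: acc = O + (6, 6) = (6, 6)

2P = (6, 6)


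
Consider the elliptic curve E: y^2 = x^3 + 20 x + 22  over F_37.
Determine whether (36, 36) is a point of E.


Check whether y^2 = x^3 + 20 x + 22 (mod 37) for (x, y) = (36, 36).
LHS: y^2 = 36^2 mod 37 = 1
RHS: x^3 + 20 x + 22 = 36^3 + 20*36 + 22 mod 37 = 1
LHS = RHS

Yes, on the curve


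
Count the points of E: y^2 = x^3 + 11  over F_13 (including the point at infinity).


For each x in F_13, count y with y^2 = x^3 + 0 x + 11 mod 13:
  x = 1: RHS = 12, y in [5, 8]  -> 2 point(s)
  x = 3: RHS = 12, y in [5, 8]  -> 2 point(s)
  x = 4: RHS = 10, y in [6, 7]  -> 2 point(s)
  x = 7: RHS = 3, y in [4, 9]  -> 2 point(s)
  x = 8: RHS = 3, y in [4, 9]  -> 2 point(s)
  x = 9: RHS = 12, y in [5, 8]  -> 2 point(s)
  x = 10: RHS = 10, y in [6, 7]  -> 2 point(s)
  x = 11: RHS = 3, y in [4, 9]  -> 2 point(s)
  x = 12: RHS = 10, y in [6, 7]  -> 2 point(s)
Affine points: 18. Add the point at infinity: total = 19.

#E(F_13) = 19


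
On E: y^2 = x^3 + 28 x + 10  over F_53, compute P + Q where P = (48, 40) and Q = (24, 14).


P != Q, so use the chord formula.
s = (y2 - y1) / (x2 - x1) = (27) / (29) mod 53 = 32
x3 = s^2 - x1 - x2 mod 53 = 32^2 - 48 - 24 = 51
y3 = s (x1 - x3) - y1 mod 53 = 32 * (48 - 51) - 40 = 23

P + Q = (51, 23)


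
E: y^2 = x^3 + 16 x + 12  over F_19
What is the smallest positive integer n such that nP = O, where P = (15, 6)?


Compute successive multiples of P until we hit O:
  1P = (15, 6)
  2P = (9, 7)
  3P = (4, 8)
  4P = (6, 1)
  5P = (3, 7)
  6P = (8, 14)
  7P = (7, 12)
  8P = (13, 2)
  ... (continuing to 19P)
  19P = O

ord(P) = 19


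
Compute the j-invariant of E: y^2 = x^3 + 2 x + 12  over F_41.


Delta = -16(4 a^3 + 27 b^2) mod 41 = 10
-1728 * (4 a)^3 = -1728 * (4*2)^3 mod 41 = 3
j = 3 * 10^(-1) mod 41 = 29

j = 29 (mod 41)


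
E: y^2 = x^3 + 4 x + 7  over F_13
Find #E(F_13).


For each x in F_13, count y with y^2 = x^3 + 4 x + 7 mod 13:
  x = 1: RHS = 12, y in [5, 8]  -> 2 point(s)
  x = 2: RHS = 10, y in [6, 7]  -> 2 point(s)
  x = 4: RHS = 9, y in [3, 10]  -> 2 point(s)
  x = 5: RHS = 9, y in [3, 10]  -> 2 point(s)
  x = 6: RHS = 0, y in [0]  -> 1 point(s)
  x = 7: RHS = 1, y in [1, 12]  -> 2 point(s)
  x = 11: RHS = 4, y in [2, 11]  -> 2 point(s)
Affine points: 13. Add the point at infinity: total = 14.

#E(F_13) = 14


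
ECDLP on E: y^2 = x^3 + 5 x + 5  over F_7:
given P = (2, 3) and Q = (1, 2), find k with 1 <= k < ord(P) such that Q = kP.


Enumerate multiples of P until we hit Q = (1, 2):
  1P = (2, 3)
  2P = (5, 6)
  3P = (1, 5)
  4P = (1, 2)
Match found at i = 4.

k = 4


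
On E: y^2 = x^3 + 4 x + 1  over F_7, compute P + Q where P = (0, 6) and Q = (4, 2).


P != Q, so use the chord formula.
s = (y2 - y1) / (x2 - x1) = (3) / (4) mod 7 = 6
x3 = s^2 - x1 - x2 mod 7 = 6^2 - 0 - 4 = 4
y3 = s (x1 - x3) - y1 mod 7 = 6 * (0 - 4) - 6 = 5

P + Q = (4, 5)


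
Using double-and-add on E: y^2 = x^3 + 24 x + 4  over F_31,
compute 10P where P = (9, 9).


k = 10 = 1010_2 (binary, LSB first: 0101)
Double-and-add from P = (9, 9):
  bit 0 = 0: acc unchanged = O
  bit 1 = 1: acc = O + (10, 2) = (10, 2)
  bit 2 = 0: acc unchanged = (10, 2)
  bit 3 = 1: acc = (10, 2) + (5, 30) = (30, 17)

10P = (30, 17)


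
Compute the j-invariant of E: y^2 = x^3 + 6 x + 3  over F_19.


Delta = -16(4 a^3 + 27 b^2) mod 19 = 15
-1728 * (4 a)^3 = -1728 * (4*6)^3 mod 19 = 11
j = 11 * 15^(-1) mod 19 = 2

j = 2 (mod 19)


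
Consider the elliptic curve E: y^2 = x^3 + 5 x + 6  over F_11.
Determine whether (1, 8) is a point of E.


Check whether y^2 = x^3 + 5 x + 6 (mod 11) for (x, y) = (1, 8).
LHS: y^2 = 8^2 mod 11 = 9
RHS: x^3 + 5 x + 6 = 1^3 + 5*1 + 6 mod 11 = 1
LHS != RHS

No, not on the curve


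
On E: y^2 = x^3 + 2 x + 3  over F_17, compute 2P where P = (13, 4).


Doubling: s = (3 x1^2 + a) / (2 y1)
s = (3*13^2 + 2) / (2*4) mod 17 = 2
x3 = s^2 - 2 x1 mod 17 = 2^2 - 2*13 = 12
y3 = s (x1 - x3) - y1 mod 17 = 2 * (13 - 12) - 4 = 15

2P = (12, 15)


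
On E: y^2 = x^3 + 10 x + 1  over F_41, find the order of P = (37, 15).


Compute successive multiples of P until we hit O:
  1P = (37, 15)
  2P = (7, 2)
  3P = (15, 0)
  4P = (7, 39)
  5P = (37, 26)
  6P = O

ord(P) = 6


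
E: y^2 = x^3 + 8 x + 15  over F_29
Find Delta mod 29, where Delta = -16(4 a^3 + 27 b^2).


4 a^3 + 27 b^2 = 4*8^3 + 27*15^2 = 2048 + 6075 = 8123
Delta = -16 * (8123) = -129968
Delta mod 29 = 10

Delta = 10 (mod 29)


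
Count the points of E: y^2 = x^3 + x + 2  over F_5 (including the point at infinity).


For each x in F_5, count y with y^2 = x^3 + 1 x + 2 mod 5:
  x = 1: RHS = 4, y in [2, 3]  -> 2 point(s)
  x = 4: RHS = 0, y in [0]  -> 1 point(s)
Affine points: 3. Add the point at infinity: total = 4.

#E(F_5) = 4


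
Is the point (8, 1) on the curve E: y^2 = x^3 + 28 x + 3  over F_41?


Check whether y^2 = x^3 + 28 x + 3 (mod 41) for (x, y) = (8, 1).
LHS: y^2 = 1^2 mod 41 = 1
RHS: x^3 + 28 x + 3 = 8^3 + 28*8 + 3 mod 41 = 1
LHS = RHS

Yes, on the curve


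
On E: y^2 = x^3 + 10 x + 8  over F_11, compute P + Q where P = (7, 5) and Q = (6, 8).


P != Q, so use the chord formula.
s = (y2 - y1) / (x2 - x1) = (3) / (10) mod 11 = 8
x3 = s^2 - x1 - x2 mod 11 = 8^2 - 7 - 6 = 7
y3 = s (x1 - x3) - y1 mod 11 = 8 * (7 - 7) - 5 = 6

P + Q = (7, 6)


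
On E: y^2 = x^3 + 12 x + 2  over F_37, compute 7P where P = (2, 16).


k = 7 = 111_2 (binary, LSB first: 111)
Double-and-add from P = (2, 16):
  bit 0 = 1: acc = O + (2, 16) = (2, 16)
  bit 1 = 1: acc = (2, 16) + (22, 6) = (4, 22)
  bit 2 = 1: acc = (4, 22) + (3, 18) = (9, 32)

7P = (9, 32)


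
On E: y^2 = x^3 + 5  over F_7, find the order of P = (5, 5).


Compute successive multiples of P until we hit O:
  1P = (5, 5)
  2P = (6, 5)
  3P = (3, 2)
  4P = (3, 5)
  5P = (6, 2)
  6P = (5, 2)
  7P = O

ord(P) = 7


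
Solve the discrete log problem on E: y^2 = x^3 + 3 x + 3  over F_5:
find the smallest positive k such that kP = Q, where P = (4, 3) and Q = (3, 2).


Enumerate multiples of P until we hit Q = (3, 2):
  1P = (4, 3)
  2P = (3, 3)
  3P = (3, 2)
Match found at i = 3.

k = 3


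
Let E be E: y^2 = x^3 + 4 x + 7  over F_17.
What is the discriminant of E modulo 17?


4 a^3 + 27 b^2 = 4*4^3 + 27*7^2 = 256 + 1323 = 1579
Delta = -16 * (1579) = -25264
Delta mod 17 = 15

Delta = 15 (mod 17)


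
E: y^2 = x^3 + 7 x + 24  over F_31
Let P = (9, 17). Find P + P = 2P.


Doubling: s = (3 x1^2 + a) / (2 y1)
s = (3*9^2 + 7) / (2*17) mod 31 = 11
x3 = s^2 - 2 x1 mod 31 = 11^2 - 2*9 = 10
y3 = s (x1 - x3) - y1 mod 31 = 11 * (9 - 10) - 17 = 3

2P = (10, 3)


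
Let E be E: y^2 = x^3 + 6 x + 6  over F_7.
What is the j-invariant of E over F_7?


Delta = -16(4 a^3 + 27 b^2) mod 7 = 3
-1728 * (4 a)^3 = -1728 * (4*6)^3 mod 7 = 6
j = 6 * 3^(-1) mod 7 = 2

j = 2 (mod 7)


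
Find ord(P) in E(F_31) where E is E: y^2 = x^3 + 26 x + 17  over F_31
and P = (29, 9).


Compute successive multiples of P until we hit O:
  1P = (29, 9)
  2P = (23, 14)
  3P = (15, 0)
  4P = (23, 17)
  5P = (29, 22)
  6P = O

ord(P) = 6


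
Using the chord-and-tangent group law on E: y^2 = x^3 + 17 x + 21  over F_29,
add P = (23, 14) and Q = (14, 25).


P != Q, so use the chord formula.
s = (y2 - y1) / (x2 - x1) = (11) / (20) mod 29 = 2
x3 = s^2 - x1 - x2 mod 29 = 2^2 - 23 - 14 = 25
y3 = s (x1 - x3) - y1 mod 29 = 2 * (23 - 25) - 14 = 11

P + Q = (25, 11)


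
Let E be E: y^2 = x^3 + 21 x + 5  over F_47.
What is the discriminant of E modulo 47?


4 a^3 + 27 b^2 = 4*21^3 + 27*5^2 = 37044 + 675 = 37719
Delta = -16 * (37719) = -603504
Delta mod 47 = 23

Delta = 23 (mod 47)


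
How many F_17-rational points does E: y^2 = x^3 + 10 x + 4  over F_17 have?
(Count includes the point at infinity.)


For each x in F_17, count y with y^2 = x^3 + 10 x + 4 mod 17:
  x = 0: RHS = 4, y in [2, 15]  -> 2 point(s)
  x = 1: RHS = 15, y in [7, 10]  -> 2 point(s)
  x = 2: RHS = 15, y in [7, 10]  -> 2 point(s)
  x = 5: RHS = 9, y in [3, 14]  -> 2 point(s)
  x = 6: RHS = 8, y in [5, 12]  -> 2 point(s)
  x = 7: RHS = 9, y in [3, 14]  -> 2 point(s)
  x = 8: RHS = 1, y in [1, 16]  -> 2 point(s)
  x = 10: RHS = 16, y in [4, 13]  -> 2 point(s)
  x = 11: RHS = 0, y in [0]  -> 1 point(s)
  x = 12: RHS = 16, y in [4, 13]  -> 2 point(s)
  x = 13: RHS = 2, y in [6, 11]  -> 2 point(s)
  x = 14: RHS = 15, y in [7, 10]  -> 2 point(s)
Affine points: 23. Add the point at infinity: total = 24.

#E(F_17) = 24


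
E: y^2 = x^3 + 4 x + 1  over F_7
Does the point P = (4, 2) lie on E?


Check whether y^2 = x^3 + 4 x + 1 (mod 7) for (x, y) = (4, 2).
LHS: y^2 = 2^2 mod 7 = 4
RHS: x^3 + 4 x + 1 = 4^3 + 4*4 + 1 mod 7 = 4
LHS = RHS

Yes, on the curve


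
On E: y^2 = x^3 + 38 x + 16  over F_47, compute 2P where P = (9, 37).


Doubling: s = (3 x1^2 + a) / (2 y1)
s = (3*9^2 + 38) / (2*37) mod 47 = 40
x3 = s^2 - 2 x1 mod 47 = 40^2 - 2*9 = 31
y3 = s (x1 - x3) - y1 mod 47 = 40 * (9 - 31) - 37 = 23

2P = (31, 23)


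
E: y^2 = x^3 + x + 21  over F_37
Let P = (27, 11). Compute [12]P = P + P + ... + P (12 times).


k = 12 = 1100_2 (binary, LSB first: 0011)
Double-and-add from P = (27, 11):
  bit 0 = 0: acc unchanged = O
  bit 1 = 0: acc unchanged = O
  bit 2 = 1: acc = O + (17, 20) = (17, 20)
  bit 3 = 1: acc = (17, 20) + (31, 24) = (14, 2)

12P = (14, 2)


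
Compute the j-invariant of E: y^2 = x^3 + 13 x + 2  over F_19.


Delta = -16(4 a^3 + 27 b^2) mod 19 = 12
-1728 * (4 a)^3 = -1728 * (4*13)^3 mod 19 = 8
j = 8 * 12^(-1) mod 19 = 7

j = 7 (mod 19)


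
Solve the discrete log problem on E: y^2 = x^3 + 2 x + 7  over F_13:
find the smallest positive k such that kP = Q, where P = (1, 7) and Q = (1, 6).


Enumerate multiples of P until we hit Q = (1, 6):
  1P = (1, 7)
  2P = (10, 0)
  3P = (1, 6)
Match found at i = 3.

k = 3


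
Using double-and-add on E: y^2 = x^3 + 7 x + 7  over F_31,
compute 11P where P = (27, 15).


k = 11 = 1011_2 (binary, LSB first: 1101)
Double-and-add from P = (27, 15):
  bit 0 = 1: acc = O + (27, 15) = (27, 15)
  bit 1 = 1: acc = (27, 15) + (26, 23) = (11, 12)
  bit 2 = 0: acc unchanged = (11, 12)
  bit 3 = 1: acc = (11, 12) + (14, 20) = (20, 26)

11P = (20, 26)


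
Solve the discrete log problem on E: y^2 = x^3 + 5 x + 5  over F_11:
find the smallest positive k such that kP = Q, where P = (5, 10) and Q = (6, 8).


Enumerate multiples of P until we hit Q = (6, 8):
  1P = (5, 10)
  2P = (6, 8)
Match found at i = 2.

k = 2


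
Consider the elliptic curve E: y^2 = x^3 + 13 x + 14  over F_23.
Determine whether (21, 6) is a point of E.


Check whether y^2 = x^3 + 13 x + 14 (mod 23) for (x, y) = (21, 6).
LHS: y^2 = 6^2 mod 23 = 13
RHS: x^3 + 13 x + 14 = 21^3 + 13*21 + 14 mod 23 = 3
LHS != RHS

No, not on the curve


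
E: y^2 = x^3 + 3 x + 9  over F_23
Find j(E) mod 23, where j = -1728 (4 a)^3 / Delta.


Delta = -16(4 a^3 + 27 b^2) mod 23 = 11
-1728 * (4 a)^3 = -1728 * (4*3)^3 mod 23 = 14
j = 14 * 11^(-1) mod 23 = 18

j = 18 (mod 23)


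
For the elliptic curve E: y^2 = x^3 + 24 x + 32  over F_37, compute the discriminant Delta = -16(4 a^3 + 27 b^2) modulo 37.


4 a^3 + 27 b^2 = 4*24^3 + 27*32^2 = 55296 + 27648 = 82944
Delta = -16 * (82944) = -1327104
Delta mod 37 = 12

Delta = 12 (mod 37)


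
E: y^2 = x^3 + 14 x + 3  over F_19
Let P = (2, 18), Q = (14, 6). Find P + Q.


P != Q, so use the chord formula.
s = (y2 - y1) / (x2 - x1) = (7) / (12) mod 19 = 18
x3 = s^2 - x1 - x2 mod 19 = 18^2 - 2 - 14 = 4
y3 = s (x1 - x3) - y1 mod 19 = 18 * (2 - 4) - 18 = 3

P + Q = (4, 3)


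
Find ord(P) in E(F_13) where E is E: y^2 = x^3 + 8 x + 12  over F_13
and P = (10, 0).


Compute successive multiples of P until we hit O:
  1P = (10, 0)
  2P = O

ord(P) = 2


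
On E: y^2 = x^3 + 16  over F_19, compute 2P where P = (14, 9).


Doubling: s = (3 x1^2 + a) / (2 y1)
s = (3*14^2 + 0) / (2*9) mod 19 = 1
x3 = s^2 - 2 x1 mod 19 = 1^2 - 2*14 = 11
y3 = s (x1 - x3) - y1 mod 19 = 1 * (14 - 11) - 9 = 13

2P = (11, 13)


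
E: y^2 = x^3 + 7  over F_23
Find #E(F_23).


For each x in F_23, count y with y^2 = x^3 + 0 x + 7 mod 23:
  x = 1: RHS = 8, y in [10, 13]  -> 2 point(s)
  x = 4: RHS = 2, y in [5, 18]  -> 2 point(s)
  x = 6: RHS = 16, y in [4, 19]  -> 2 point(s)
  x = 8: RHS = 13, y in [6, 17]  -> 2 point(s)
  x = 9: RHS = 0, y in [0]  -> 1 point(s)
  x = 10: RHS = 18, y in [8, 15]  -> 2 point(s)
  x = 11: RHS = 4, y in [2, 21]  -> 2 point(s)
  x = 15: RHS = 1, y in [1, 22]  -> 2 point(s)
  x = 16: RHS = 9, y in [3, 20]  -> 2 point(s)
  x = 19: RHS = 12, y in [9, 14]  -> 2 point(s)
  x = 20: RHS = 3, y in [7, 16]  -> 2 point(s)
  x = 22: RHS = 6, y in [11, 12]  -> 2 point(s)
Affine points: 23. Add the point at infinity: total = 24.

#E(F_23) = 24


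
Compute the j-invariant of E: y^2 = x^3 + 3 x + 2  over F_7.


Delta = -16(4 a^3 + 27 b^2) mod 7 = 2
-1728 * (4 a)^3 = -1728 * (4*3)^3 mod 7 = 6
j = 6 * 2^(-1) mod 7 = 3

j = 3 (mod 7)


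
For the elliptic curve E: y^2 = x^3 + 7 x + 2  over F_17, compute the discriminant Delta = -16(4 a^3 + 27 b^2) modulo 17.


4 a^3 + 27 b^2 = 4*7^3 + 27*2^2 = 1372 + 108 = 1480
Delta = -16 * (1480) = -23680
Delta mod 17 = 1

Delta = 1 (mod 17)


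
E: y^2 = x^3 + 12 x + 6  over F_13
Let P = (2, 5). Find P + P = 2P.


Doubling: s = (3 x1^2 + a) / (2 y1)
s = (3*2^2 + 12) / (2*5) mod 13 = 5
x3 = s^2 - 2 x1 mod 13 = 5^2 - 2*2 = 8
y3 = s (x1 - x3) - y1 mod 13 = 5 * (2 - 8) - 5 = 4

2P = (8, 4)


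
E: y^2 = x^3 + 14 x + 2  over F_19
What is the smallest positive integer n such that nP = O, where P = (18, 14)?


Compute successive multiples of P until we hit O:
  1P = (18, 14)
  2P = (18, 5)
  3P = O

ord(P) = 3


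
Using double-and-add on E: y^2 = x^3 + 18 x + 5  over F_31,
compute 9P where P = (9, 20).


k = 9 = 1001_2 (binary, LSB first: 1001)
Double-and-add from P = (9, 20):
  bit 0 = 1: acc = O + (9, 20) = (9, 20)
  bit 1 = 0: acc unchanged = (9, 20)
  bit 2 = 0: acc unchanged = (9, 20)
  bit 3 = 1: acc = (9, 20) + (24, 30) = (26, 10)

9P = (26, 10)


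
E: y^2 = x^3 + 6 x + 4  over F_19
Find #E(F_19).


For each x in F_19, count y with y^2 = x^3 + 6 x + 4 mod 19:
  x = 0: RHS = 4, y in [2, 17]  -> 2 point(s)
  x = 1: RHS = 11, y in [7, 12]  -> 2 point(s)
  x = 2: RHS = 5, y in [9, 10]  -> 2 point(s)
  x = 3: RHS = 11, y in [7, 12]  -> 2 point(s)
  x = 4: RHS = 16, y in [4, 15]  -> 2 point(s)
  x = 5: RHS = 7, y in [8, 11]  -> 2 point(s)
  x = 6: RHS = 9, y in [3, 16]  -> 2 point(s)
  x = 7: RHS = 9, y in [3, 16]  -> 2 point(s)
  x = 10: RHS = 0, y in [0]  -> 1 point(s)
  x = 14: RHS = 1, y in [1, 18]  -> 2 point(s)
  x = 15: RHS = 11, y in [7, 12]  -> 2 point(s)
  x = 16: RHS = 16, y in [4, 15]  -> 2 point(s)
  x = 18: RHS = 16, y in [4, 15]  -> 2 point(s)
Affine points: 25. Add the point at infinity: total = 26.

#E(F_19) = 26


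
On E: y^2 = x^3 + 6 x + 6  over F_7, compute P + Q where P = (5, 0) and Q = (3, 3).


P != Q, so use the chord formula.
s = (y2 - y1) / (x2 - x1) = (3) / (5) mod 7 = 2
x3 = s^2 - x1 - x2 mod 7 = 2^2 - 5 - 3 = 3
y3 = s (x1 - x3) - y1 mod 7 = 2 * (5 - 3) - 0 = 4

P + Q = (3, 4)


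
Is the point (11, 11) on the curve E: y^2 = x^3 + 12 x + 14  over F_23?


Check whether y^2 = x^3 + 12 x + 14 (mod 23) for (x, y) = (11, 11).
LHS: y^2 = 11^2 mod 23 = 6
RHS: x^3 + 12 x + 14 = 11^3 + 12*11 + 14 mod 23 = 5
LHS != RHS

No, not on the curve


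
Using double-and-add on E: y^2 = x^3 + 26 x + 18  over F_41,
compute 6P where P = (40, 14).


k = 6 = 110_2 (binary, LSB first: 011)
Double-and-add from P = (40, 14):
  bit 0 = 0: acc unchanged = O
  bit 1 = 1: acc = O + (39, 9) = (39, 9)
  bit 2 = 1: acc = (39, 9) + (12, 7) = (26, 36)

6P = (26, 36)


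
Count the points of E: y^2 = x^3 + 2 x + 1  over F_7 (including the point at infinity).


For each x in F_7, count y with y^2 = x^3 + 2 x + 1 mod 7:
  x = 0: RHS = 1, y in [1, 6]  -> 2 point(s)
  x = 1: RHS = 4, y in [2, 5]  -> 2 point(s)
Affine points: 4. Add the point at infinity: total = 5.

#E(F_7) = 5


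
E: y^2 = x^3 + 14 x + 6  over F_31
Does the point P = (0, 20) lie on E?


Check whether y^2 = x^3 + 14 x + 6 (mod 31) for (x, y) = (0, 20).
LHS: y^2 = 20^2 mod 31 = 28
RHS: x^3 + 14 x + 6 = 0^3 + 14*0 + 6 mod 31 = 6
LHS != RHS

No, not on the curve


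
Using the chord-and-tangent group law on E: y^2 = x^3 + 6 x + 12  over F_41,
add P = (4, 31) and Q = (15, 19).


P != Q, so use the chord formula.
s = (y2 - y1) / (x2 - x1) = (29) / (11) mod 41 = 25
x3 = s^2 - x1 - x2 mod 41 = 25^2 - 4 - 15 = 32
y3 = s (x1 - x3) - y1 mod 41 = 25 * (4 - 32) - 31 = 7

P + Q = (32, 7)


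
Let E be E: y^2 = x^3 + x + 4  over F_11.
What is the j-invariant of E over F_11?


Delta = -16(4 a^3 + 27 b^2) mod 11 = 9
-1728 * (4 a)^3 = -1728 * (4*1)^3 mod 11 = 2
j = 2 * 9^(-1) mod 11 = 10

j = 10 (mod 11)


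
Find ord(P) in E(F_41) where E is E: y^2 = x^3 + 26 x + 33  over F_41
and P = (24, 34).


Compute successive multiples of P until we hit O:
  1P = (24, 34)
  2P = (25, 21)
  3P = (38, 25)
  4P = (11, 25)
  5P = (14, 36)
  6P = (26, 32)
  7P = (33, 16)
  8P = (29, 17)
  ... (continuing to 18P)
  18P = O

ord(P) = 18


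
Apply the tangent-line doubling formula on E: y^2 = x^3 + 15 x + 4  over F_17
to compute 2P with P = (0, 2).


Doubling: s = (3 x1^2 + a) / (2 y1)
s = (3*0^2 + 15) / (2*2) mod 17 = 8
x3 = s^2 - 2 x1 mod 17 = 8^2 - 2*0 = 13
y3 = s (x1 - x3) - y1 mod 17 = 8 * (0 - 13) - 2 = 13

2P = (13, 13)


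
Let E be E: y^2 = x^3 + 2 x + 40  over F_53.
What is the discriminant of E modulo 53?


4 a^3 + 27 b^2 = 4*2^3 + 27*40^2 = 32 + 43200 = 43232
Delta = -16 * (43232) = -691712
Delta mod 53 = 44

Delta = 44 (mod 53)


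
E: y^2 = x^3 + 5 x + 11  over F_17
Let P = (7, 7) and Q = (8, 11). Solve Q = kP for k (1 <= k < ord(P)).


Enumerate multiples of P until we hit Q = (8, 11):
  1P = (7, 7)
  2P = (5, 5)
  3P = (6, 11)
  4P = (3, 11)
  5P = (8, 11)
Match found at i = 5.

k = 5


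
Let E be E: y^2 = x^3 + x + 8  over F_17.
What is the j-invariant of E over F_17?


Delta = -16(4 a^3 + 27 b^2) mod 17 = 15
-1728 * (4 a)^3 = -1728 * (4*1)^3 mod 17 = 10
j = 10 * 15^(-1) mod 17 = 12

j = 12 (mod 17)


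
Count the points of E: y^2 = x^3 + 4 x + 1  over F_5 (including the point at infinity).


For each x in F_5, count y with y^2 = x^3 + 4 x + 1 mod 5:
  x = 0: RHS = 1, y in [1, 4]  -> 2 point(s)
  x = 1: RHS = 1, y in [1, 4]  -> 2 point(s)
  x = 3: RHS = 0, y in [0]  -> 1 point(s)
  x = 4: RHS = 1, y in [1, 4]  -> 2 point(s)
Affine points: 7. Add the point at infinity: total = 8.

#E(F_5) = 8


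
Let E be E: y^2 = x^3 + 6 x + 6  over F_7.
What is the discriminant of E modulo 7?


4 a^3 + 27 b^2 = 4*6^3 + 27*6^2 = 864 + 972 = 1836
Delta = -16 * (1836) = -29376
Delta mod 7 = 3

Delta = 3 (mod 7)


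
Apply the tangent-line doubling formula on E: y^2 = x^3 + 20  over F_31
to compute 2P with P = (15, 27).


Doubling: s = (3 x1^2 + a) / (2 y1)
s = (3*15^2 + 0) / (2*27) mod 31 = 28
x3 = s^2 - 2 x1 mod 31 = 28^2 - 2*15 = 10
y3 = s (x1 - x3) - y1 mod 31 = 28 * (15 - 10) - 27 = 20

2P = (10, 20)


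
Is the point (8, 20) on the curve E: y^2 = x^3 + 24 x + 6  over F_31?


Check whether y^2 = x^3 + 24 x + 6 (mod 31) for (x, y) = (8, 20).
LHS: y^2 = 20^2 mod 31 = 28
RHS: x^3 + 24 x + 6 = 8^3 + 24*8 + 6 mod 31 = 28
LHS = RHS

Yes, on the curve


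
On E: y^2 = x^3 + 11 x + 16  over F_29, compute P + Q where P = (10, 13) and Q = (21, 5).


P != Q, so use the chord formula.
s = (y2 - y1) / (x2 - x1) = (21) / (11) mod 29 = 23
x3 = s^2 - x1 - x2 mod 29 = 23^2 - 10 - 21 = 5
y3 = s (x1 - x3) - y1 mod 29 = 23 * (10 - 5) - 13 = 15

P + Q = (5, 15)


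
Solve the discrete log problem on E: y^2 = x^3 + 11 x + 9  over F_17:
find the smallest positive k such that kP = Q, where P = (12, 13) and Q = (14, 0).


Enumerate multiples of P until we hit Q = (14, 0):
  1P = (12, 13)
  2P = (14, 0)
Match found at i = 2.

k = 2


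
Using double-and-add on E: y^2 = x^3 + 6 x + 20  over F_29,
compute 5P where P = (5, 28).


k = 5 = 101_2 (binary, LSB first: 101)
Double-and-add from P = (5, 28):
  bit 0 = 1: acc = O + (5, 28) = (5, 28)
  bit 1 = 0: acc unchanged = (5, 28)
  bit 2 = 1: acc = (5, 28) + (3, 6) = (26, 2)

5P = (26, 2)


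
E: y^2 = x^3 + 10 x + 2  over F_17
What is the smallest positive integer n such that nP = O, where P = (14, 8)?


Compute successive multiples of P until we hit O:
  1P = (14, 8)
  2P = (15, 12)
  3P = (4, 15)
  4P = (0, 6)
  5P = (11, 7)
  6P = (11, 10)
  7P = (0, 11)
  8P = (4, 2)
  ... (continuing to 11P)
  11P = O

ord(P) = 11


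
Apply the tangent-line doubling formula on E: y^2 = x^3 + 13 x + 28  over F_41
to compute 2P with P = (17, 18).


Doubling: s = (3 x1^2 + a) / (2 y1)
s = (3*17^2 + 13) / (2*18) mod 41 = 29
x3 = s^2 - 2 x1 mod 41 = 29^2 - 2*17 = 28
y3 = s (x1 - x3) - y1 mod 41 = 29 * (17 - 28) - 18 = 32

2P = (28, 32)
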